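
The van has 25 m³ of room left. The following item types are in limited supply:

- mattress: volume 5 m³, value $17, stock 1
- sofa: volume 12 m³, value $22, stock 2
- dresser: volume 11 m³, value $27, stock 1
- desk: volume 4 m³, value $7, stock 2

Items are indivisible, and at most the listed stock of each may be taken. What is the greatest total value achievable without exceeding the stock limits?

Top feasible selections:
- 1×mattress + 1×dresser + 2×desk: volume 24, value 58
- 1×mattress + 1×sofa + 2×desk: volume 25, value 53
Best: $58.

$58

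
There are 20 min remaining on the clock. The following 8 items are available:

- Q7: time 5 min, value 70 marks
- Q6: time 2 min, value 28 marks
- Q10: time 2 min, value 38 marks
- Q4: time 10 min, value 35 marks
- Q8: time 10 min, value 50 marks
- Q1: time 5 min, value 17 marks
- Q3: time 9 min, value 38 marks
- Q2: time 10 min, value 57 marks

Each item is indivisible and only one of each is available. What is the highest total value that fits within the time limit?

Check high-value combinations within 20 min:
- Q7+Q6+Q10+Q2: time 5+2+2+10=19, value 70+28+38+57=193
- Q7+Q6+Q10+Q8: time 5+2+2+10=19, value 70+28+38+50=186
- Q7+Q6+Q10+Q3: time 5+2+2+9=18, value 70+28+38+38=174
- Q7+Q6+Q10+Q4: time 5+2+2+10=19, value 70+28+38+35=171
Best: 193 marks.

193 marks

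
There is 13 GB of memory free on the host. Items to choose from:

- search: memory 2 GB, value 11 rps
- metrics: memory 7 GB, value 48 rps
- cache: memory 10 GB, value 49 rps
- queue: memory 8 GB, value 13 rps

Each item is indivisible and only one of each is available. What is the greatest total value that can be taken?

60 rps

This is a 0/1 knapsack; check combinations near the capacity.
- search+cache: memory 2+10=12, value 11+49=60
- search+metrics: memory 2+7=9, value 11+48=59
- cache: memory 10, value 49
- metrics: memory 7, value 48
Best: 60 rps.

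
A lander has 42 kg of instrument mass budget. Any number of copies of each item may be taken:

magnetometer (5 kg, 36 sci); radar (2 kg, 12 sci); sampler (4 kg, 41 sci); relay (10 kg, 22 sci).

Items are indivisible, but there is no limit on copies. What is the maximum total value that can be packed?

422 sci

Best value-per-unit is sampler at 41/4; filling with it alone gives 10×41 = 410.
Optimal mix: 1×radar + 10×sampler → mass 42, value 422.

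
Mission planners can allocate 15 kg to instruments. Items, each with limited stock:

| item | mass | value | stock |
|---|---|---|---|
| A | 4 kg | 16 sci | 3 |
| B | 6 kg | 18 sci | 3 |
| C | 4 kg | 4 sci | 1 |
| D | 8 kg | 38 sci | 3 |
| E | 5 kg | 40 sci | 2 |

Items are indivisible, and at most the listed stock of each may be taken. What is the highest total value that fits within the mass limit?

96 sci

Top feasible selections:
- 1×A + 2×E: mass 14, value 96
- 1×C + 2×E: mass 14, value 84
Best: 96 sci.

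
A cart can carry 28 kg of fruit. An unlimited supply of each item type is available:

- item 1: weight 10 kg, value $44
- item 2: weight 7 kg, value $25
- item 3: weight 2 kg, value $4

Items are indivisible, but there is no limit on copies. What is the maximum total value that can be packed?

Best value-per-unit is item 1 at 44/10; filling with it alone gives 2×44 = 88.
Optimal mix: 2×item 1 + 1×item 2 → weight 27, value 113.

$113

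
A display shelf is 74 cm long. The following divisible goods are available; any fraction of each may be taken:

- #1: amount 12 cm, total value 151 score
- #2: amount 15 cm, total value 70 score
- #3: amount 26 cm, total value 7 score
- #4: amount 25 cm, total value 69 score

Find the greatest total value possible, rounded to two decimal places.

295.92

Take in order of value per unit:
- #1 (151/12 per unit): all 12 → value 151, running total 151.00
- #2 (70/15 per unit): all 15 → value 70, running total 221.00
- #4 (69/25 per unit): all 25 → value 69, running total 290.00
- #3 (7/26 per unit): 22 of 26 → value 22×7/26 = 5.9231, running total 295.92
Total 295.92.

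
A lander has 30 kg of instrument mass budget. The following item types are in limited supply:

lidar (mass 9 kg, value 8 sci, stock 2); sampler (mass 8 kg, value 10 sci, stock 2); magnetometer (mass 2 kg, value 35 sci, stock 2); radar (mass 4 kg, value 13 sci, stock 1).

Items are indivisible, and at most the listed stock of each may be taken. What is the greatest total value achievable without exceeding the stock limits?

Best selections within mass 30 and stock limits:
- 2×sampler + 2×magnetometer + 1×radar: mass 24, value 103
- 1×lidar + 1×sampler + 2×magnetometer + 1×radar: mass 25, value 101
- 2×lidar + 2×magnetometer + 1×radar: mass 26, value 99
- 1×lidar + 2×sampler + 2×magnetometer: mass 29, value 98
Best: 103 sci.

103 sci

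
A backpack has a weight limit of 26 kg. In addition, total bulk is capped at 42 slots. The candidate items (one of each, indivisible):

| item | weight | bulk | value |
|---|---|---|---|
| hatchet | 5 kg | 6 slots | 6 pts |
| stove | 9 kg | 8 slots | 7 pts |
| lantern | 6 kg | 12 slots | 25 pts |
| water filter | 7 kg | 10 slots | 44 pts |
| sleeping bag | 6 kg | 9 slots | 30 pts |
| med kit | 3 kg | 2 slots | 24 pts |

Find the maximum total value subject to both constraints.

Feasible sets respecting both limits:
- lantern+water filter+sleeping bag+med kit: weight 22, bulk 33, value 123
- hatchet+lantern+water filter+sleeping bag: weight 24, bulk 37, value 105
- stove+water filter+sleeping bag+med kit: weight 25, bulk 29, value 105
- hatchet+water filter+sleeping bag+med kit: weight 21, bulk 27, value 104
Best: 123 pts.

123 pts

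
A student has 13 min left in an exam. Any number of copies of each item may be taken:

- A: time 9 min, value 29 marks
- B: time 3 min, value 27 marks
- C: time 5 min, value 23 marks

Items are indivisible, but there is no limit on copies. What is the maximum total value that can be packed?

Best value-per-unit is B at 27/3, and filling with it alone uses time 4×3=12. No mix of the others beats 4×27 = 108.

108 marks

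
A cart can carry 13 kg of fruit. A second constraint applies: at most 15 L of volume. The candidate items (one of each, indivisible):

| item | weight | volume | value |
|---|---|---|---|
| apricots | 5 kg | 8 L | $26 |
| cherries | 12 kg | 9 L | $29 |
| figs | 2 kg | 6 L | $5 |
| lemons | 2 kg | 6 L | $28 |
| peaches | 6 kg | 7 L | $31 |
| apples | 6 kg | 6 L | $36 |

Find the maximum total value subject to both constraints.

Feasible sets respecting both limits:
- peaches+apples: weight 12, volume 13, value 67
- lemons+apples: weight 8, volume 12, value 64
- apricots+apples: weight 11, volume 14, value 62
Best: $67.

$67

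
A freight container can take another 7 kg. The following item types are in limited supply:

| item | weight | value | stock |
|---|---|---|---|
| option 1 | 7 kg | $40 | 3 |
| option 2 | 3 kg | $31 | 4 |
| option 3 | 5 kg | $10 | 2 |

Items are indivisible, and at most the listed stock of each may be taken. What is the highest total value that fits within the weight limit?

$62

Best selections within weight 7 and stock limits:
- 2×option 2: weight 6, value 62
- 1×option 1: weight 7, value 40
- 1×option 2: weight 3, value 31
Best: $62.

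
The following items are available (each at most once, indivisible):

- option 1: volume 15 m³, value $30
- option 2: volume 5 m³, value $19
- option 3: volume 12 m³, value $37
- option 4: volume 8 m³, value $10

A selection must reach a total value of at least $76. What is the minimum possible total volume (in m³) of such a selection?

Subsets with value ≥ 76, sorted by total volume:
- option 1+option 2+option 3: volume 32, value 86
- option 1+option 3+option 4: volume 35, value 77
Minimum volume: 32 m³.

32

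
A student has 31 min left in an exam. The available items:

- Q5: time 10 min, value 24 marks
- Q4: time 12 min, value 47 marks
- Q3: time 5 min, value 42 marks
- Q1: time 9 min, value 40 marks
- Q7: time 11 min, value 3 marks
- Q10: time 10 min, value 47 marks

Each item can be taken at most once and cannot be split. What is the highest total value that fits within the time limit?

136 marks

Check high-value combinations within 31 min:
- Q4+Q3+Q10: time 12+5+10=27, value 47+42+47=136
- Q4+Q1+Q10: time 12+9+10=31, value 47+40+47=134
- Q3+Q1+Q10: time 5+9+10=24, value 42+40+47=129
- Q4+Q3+Q1: time 12+5+9=26, value 47+42+40=129
Best: 136 marks.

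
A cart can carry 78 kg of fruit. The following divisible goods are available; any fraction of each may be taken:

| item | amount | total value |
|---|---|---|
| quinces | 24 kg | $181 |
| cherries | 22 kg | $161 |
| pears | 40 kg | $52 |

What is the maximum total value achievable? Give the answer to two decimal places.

Take in order of value per unit:
- quinces (181/24 per unit): all 24 → value 181, running total 181.00
- cherries (161/22 per unit): all 22 → value 161, running total 342.00
- pears (52/40 per unit): 32 of 40 → value 32×52/40 = 41.6000, running total 383.60
Total 383.60.

383.60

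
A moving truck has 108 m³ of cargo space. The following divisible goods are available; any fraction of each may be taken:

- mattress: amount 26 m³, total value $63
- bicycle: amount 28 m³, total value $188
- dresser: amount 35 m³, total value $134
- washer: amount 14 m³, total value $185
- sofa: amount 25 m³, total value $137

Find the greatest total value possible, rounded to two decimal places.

658.54

Take in order of value per unit:
- washer (185/14 per unit): all 14 → value 185, running total 185.00
- bicycle (188/28 per unit): all 28 → value 188, running total 373.00
- sofa (137/25 per unit): all 25 → value 137, running total 510.00
- dresser (134/35 per unit): all 35 → value 134, running total 644.00
- mattress (63/26 per unit): 6 of 26 → value 6×63/26 = 14.5385, running total 658.54
Total 658.54.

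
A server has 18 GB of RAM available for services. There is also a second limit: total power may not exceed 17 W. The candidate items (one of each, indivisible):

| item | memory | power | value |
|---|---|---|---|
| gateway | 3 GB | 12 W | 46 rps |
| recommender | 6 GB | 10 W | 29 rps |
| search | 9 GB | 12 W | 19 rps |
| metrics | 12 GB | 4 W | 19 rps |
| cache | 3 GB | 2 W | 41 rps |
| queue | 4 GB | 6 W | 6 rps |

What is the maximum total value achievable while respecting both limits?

Feasible sets respecting both limits:
- gateway+cache: memory 6, power 14, value 87
- recommender+cache: memory 9, power 12, value 70
- gateway+metrics: memory 15, power 16, value 65
- search+cache: memory 12, power 14, value 60
Best: 87 rps.

87 rps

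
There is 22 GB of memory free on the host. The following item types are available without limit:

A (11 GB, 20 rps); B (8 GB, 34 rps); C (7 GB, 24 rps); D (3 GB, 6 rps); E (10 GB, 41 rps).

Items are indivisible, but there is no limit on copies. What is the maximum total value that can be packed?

82 rps

Best value-per-unit is B at 34/8; filling with it alone gives 2×34 = 68.
Optimal mix: 1×B + 2×C → memory 22, value 82.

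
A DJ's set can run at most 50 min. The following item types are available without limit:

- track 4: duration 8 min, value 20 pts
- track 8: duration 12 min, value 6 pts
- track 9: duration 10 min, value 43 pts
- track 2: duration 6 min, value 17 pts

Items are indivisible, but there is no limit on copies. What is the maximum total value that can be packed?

Best value-per-unit is track 9 at 43/10, and filling with it alone uses duration 5×10=50. No mix of the others beats 5×43 = 215.

215 pts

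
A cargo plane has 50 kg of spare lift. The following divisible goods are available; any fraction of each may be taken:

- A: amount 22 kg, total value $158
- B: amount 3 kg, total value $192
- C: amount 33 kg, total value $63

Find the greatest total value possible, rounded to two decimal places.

Take in order of value per unit:
- B (192/3 per unit): all 3 → value 192, running total 192.00
- A (158/22 per unit): all 22 → value 158, running total 350.00
- C (63/33 per unit): 25 of 33 → value 25×63/33 = 47.7273, running total 397.73
Total 397.73.

397.73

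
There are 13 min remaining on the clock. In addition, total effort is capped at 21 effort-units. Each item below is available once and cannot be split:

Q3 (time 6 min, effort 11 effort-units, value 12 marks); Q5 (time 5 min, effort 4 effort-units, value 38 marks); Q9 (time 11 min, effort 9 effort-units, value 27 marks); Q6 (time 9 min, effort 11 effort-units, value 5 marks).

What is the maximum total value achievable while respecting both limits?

50 marks

Feasible sets respecting both limits:
- Q3+Q5: time 11, effort 15, value 50
- Q5: time 5, effort 4, value 38
- Q9: time 11, effort 9, value 27
- Q3: time 6, effort 11, value 12
Best: 50 marks.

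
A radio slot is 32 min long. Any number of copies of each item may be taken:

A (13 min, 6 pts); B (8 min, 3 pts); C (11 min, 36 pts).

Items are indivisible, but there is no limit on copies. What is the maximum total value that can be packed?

75 pts

Best value-per-unit is C at 36/11; filling with it alone gives 2×36 = 72.
Optimal mix: 1×B + 2×C → duration 30, value 75.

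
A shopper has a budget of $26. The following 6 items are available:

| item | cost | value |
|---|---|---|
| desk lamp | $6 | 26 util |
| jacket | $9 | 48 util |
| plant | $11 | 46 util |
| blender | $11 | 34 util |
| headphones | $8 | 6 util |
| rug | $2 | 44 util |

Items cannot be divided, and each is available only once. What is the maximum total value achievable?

138 util

Check high-value combinations within $26:
- jacket+plant+rug: cost 9+11+2=22, value 48+46+44=138
- jacket+blender+rug: cost 9+11+2=22, value 48+34+44=126
- plant+blender+rug: cost 11+11+2=24, value 46+34+44=124
- desk lamp+jacket+headphones+rug: cost 6+9+8+2=25, value 26+48+6+44=124
Best: 138 util.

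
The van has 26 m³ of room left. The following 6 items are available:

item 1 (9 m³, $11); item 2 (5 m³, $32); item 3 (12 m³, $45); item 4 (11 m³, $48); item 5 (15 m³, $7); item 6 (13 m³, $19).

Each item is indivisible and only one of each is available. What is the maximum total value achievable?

$93

Check high-value combinations within 26 m³:
- item 3+item 4: volume 12+11=23, value 45+48=93
- item 1+item 2+item 4: volume 9+5+11=25, value 11+32+48=91
- item 1+item 2+item 3: volume 9+5+12=26, value 11+32+45=88
Best: $93.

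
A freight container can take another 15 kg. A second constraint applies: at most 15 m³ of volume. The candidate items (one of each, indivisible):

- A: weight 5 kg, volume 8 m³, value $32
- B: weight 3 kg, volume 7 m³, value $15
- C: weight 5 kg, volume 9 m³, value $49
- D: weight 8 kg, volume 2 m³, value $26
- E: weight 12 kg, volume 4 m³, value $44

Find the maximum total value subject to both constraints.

$75

Feasible sets respecting both limits:
- C+D: weight 13, volume 11, value 75
- B+E: weight 15, volume 11, value 59
- A+D: weight 13, volume 10, value 58
- C: weight 5, volume 9, value 49
Best: $75.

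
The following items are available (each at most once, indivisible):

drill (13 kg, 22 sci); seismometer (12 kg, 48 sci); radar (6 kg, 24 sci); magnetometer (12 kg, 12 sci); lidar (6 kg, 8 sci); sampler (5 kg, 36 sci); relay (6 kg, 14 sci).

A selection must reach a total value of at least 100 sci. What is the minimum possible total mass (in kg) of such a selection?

Subsets with value ≥ 100, sorted by total mass:
- seismometer+radar+sampler: mass 23, value 108
- seismometer+radar+sampler+relay: mass 29, value 122
- seismometer+radar+lidar+sampler: mass 29, value 116
- seismometer+lidar+sampler+relay: mass 29, value 106
Minimum mass: 23 kg.

23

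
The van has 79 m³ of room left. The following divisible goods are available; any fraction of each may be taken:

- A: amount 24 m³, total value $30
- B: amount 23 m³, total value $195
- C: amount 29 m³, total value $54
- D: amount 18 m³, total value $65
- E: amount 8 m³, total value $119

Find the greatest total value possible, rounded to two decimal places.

434.25

Take in order of value per unit:
- E (119/8 per unit): all 8 → value 119, running total 119.00
- B (195/23 per unit): all 23 → value 195, running total 314.00
- D (65/18 per unit): all 18 → value 65, running total 379.00
- C (54/29 per unit): all 29 → value 54, running total 433.00
- A (30/24 per unit): 1 of 24 → value 1×30/24 = 1.2500, running total 434.25
Total 434.25.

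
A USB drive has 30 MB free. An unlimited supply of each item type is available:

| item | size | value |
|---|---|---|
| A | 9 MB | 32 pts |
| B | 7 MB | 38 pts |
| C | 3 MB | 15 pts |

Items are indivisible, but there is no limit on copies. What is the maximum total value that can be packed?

159 pts

Best value-per-unit is B at 38/7; filling with it alone gives 4×38 = 152.
Optimal mix: 3×B + 3×C → size 30, value 159.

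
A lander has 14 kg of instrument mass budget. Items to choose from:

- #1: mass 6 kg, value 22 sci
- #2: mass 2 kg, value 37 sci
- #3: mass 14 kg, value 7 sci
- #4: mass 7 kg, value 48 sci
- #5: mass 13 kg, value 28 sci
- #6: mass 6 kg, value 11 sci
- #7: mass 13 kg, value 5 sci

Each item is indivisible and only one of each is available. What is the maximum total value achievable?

85 sci

Check high-value combinations within 14 kg:
- #2+#4: mass 2+7=9, value 37+48=85
- #1+#4: mass 6+7=13, value 22+48=70
- #1+#2+#6: mass 6+2+6=14, value 22+37+11=70
- #1+#2: mass 6+2=8, value 22+37=59
Best: 85 sci.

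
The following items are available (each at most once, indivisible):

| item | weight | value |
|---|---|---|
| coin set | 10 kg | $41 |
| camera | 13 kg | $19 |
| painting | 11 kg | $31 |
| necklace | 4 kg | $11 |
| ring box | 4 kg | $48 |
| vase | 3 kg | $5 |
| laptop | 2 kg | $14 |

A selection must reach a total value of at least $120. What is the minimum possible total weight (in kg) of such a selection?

25

Subsets with value ≥ 120, sorted by total weight:
- coin set+painting+ring box: weight 25, value 120
- coin set+painting+ring box+laptop: weight 27, value 134
Minimum weight: 25 kg.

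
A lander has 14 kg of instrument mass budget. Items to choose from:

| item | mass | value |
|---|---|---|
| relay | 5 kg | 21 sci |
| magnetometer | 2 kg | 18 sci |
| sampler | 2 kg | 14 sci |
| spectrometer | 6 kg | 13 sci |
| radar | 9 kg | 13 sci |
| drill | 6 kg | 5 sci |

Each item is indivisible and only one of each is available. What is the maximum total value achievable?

53 sci

Check high-value combinations within 14 kg:
- relay+magnetometer+sampler: mass 5+2+2=9, value 21+18+14=53
- relay+magnetometer+spectrometer: mass 5+2+6=13, value 21+18+13=52
- relay+sampler+spectrometer: mass 5+2+6=13, value 21+14+13=48
- magnetometer+sampler+spectrometer: mass 2+2+6=10, value 18+14+13=45
Best: 53 sci.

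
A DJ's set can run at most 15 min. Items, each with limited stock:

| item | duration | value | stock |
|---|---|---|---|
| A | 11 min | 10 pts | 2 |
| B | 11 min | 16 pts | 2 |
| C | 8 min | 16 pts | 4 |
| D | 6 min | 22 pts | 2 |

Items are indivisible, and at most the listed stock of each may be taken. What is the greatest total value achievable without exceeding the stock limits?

Top feasible selections:
- 2×D: duration 12, value 44
- 1×C + 1×D: duration 14, value 38
- 1×D: duration 6, value 22
Best: 44 pts.

44 pts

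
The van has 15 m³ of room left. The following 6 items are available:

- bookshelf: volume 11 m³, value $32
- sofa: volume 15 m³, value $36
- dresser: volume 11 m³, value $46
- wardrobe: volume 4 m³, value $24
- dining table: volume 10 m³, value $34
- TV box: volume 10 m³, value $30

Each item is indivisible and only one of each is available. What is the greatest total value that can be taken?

$70

Check high-value combinations within 15 m³:
- dresser+wardrobe: volume 11+4=15, value 46+24=70
- wardrobe+dining table: volume 4+10=14, value 24+34=58
- bookshelf+wardrobe: volume 11+4=15, value 32+24=56
- wardrobe+TV box: volume 4+10=14, value 24+30=54
Best: $70.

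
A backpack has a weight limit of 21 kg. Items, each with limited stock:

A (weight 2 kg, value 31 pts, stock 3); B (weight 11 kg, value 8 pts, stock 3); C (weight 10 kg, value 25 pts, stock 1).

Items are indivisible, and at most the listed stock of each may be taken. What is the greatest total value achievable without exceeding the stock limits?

Best selections within weight 21 and stock limits:
- 3×A + 1×C: weight 16, value 118
- 3×A + 1×B: weight 17, value 101
- 3×A: weight 6, value 93
Best: 118 pts.

118 pts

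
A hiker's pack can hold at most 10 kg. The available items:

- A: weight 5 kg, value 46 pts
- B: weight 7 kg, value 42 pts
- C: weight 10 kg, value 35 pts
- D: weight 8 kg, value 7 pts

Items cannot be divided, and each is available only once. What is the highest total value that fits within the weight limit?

This is a 0/1 knapsack; check combinations near the capacity.
- A: weight 5, value 46
- B: weight 7, value 42
- C: weight 10, value 35
- D: weight 8, value 7
Best: 46 pts.

46 pts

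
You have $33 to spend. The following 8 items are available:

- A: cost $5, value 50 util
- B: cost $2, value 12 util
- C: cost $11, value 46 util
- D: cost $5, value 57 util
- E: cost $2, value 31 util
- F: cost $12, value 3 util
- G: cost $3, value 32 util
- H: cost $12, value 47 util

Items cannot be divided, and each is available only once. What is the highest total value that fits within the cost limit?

This is a 0/1 knapsack; check combinations near the capacity.
- A+B+D+E+G+H: cost 5+2+5+2+3+12=29, value 50+12+57+31+32+47=229
- A+B+C+D+E+G: cost 5+2+11+5+2+3=28, value 50+12+46+57+31+32=228
- A+D+E+G+H: cost 5+5+2+3+12=27, value 50+57+31+32+47=217
- A+C+D+E+G: cost 5+11+5+2+3=26, value 50+46+57+31+32=216
- C+D+E+G+H: cost 11+5+2+3+12=33, value 46+57+31+32+47=213
Best: 229 util.

229 util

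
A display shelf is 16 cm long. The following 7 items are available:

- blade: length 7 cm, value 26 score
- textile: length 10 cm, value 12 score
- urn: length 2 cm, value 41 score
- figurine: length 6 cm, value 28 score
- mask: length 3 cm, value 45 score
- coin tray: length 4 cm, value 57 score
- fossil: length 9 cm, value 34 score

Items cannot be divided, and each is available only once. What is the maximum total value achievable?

171 score

Check high-value combinations within 16 cm:
- urn+figurine+mask+coin tray: length 2+6+3+4=15, value 41+28+45+57=171
- blade+urn+mask+coin tray: length 7+2+3+4=16, value 26+41+45+57=169
- urn+mask+coin tray: length 2+3+4=9, value 41+45+57=143
- mask+coin tray+fossil: length 3+4+9=16, value 45+57+34=136
- urn+coin tray+fossil: length 2+4+9=15, value 41+57+34=132
Best: 171 score.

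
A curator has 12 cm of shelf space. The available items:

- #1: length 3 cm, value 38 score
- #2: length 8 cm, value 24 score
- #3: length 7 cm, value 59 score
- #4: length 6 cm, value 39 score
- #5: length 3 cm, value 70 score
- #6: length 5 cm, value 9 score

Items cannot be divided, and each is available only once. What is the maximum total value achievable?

147 score

Check high-value combinations within 12 cm:
- #1+#4+#5: length 3+6+3=12, value 38+39+70=147
- #3+#5: length 7+3=10, value 59+70=129
- #1+#5+#6: length 3+3+5=11, value 38+70+9=117
- #4+#5: length 6+3=9, value 39+70=109
Best: 147 score.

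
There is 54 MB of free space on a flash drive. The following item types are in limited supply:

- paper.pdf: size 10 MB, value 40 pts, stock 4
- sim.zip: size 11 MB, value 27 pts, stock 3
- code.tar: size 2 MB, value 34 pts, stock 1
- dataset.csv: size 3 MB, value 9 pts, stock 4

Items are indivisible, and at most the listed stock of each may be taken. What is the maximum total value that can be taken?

Best selections within size 54 and stock limits:
- 4×paper.pdf + 1×code.tar + 4×dataset.csv: size 54, value 230
- 4×paper.pdf + 1×code.tar + 3×dataset.csv: size 51, value 221
- 4×paper.pdf + 1×sim.zip + 1×code.tar: size 53, value 221
Best: 230 pts.

230 pts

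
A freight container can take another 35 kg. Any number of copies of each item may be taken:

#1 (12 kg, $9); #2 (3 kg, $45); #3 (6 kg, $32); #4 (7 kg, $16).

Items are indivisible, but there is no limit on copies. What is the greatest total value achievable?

$495

Best value-per-unit is #2 at 45/3, and filling with it alone uses weight 11×3=33. No mix of the others beats 11×45 = 495.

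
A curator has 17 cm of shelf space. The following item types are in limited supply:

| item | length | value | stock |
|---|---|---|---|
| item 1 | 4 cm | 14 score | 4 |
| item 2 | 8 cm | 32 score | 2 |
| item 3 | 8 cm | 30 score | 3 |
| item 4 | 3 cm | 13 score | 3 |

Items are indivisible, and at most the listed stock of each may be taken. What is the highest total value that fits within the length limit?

Best selections within length 17 and stock limits:
- 1×item 2 + 3×item 4: length 17, value 71
- 1×item 3 + 3×item 4: length 17, value 69
- 2×item 1 + 3×item 4: length 17, value 67
Best: 71 score.

71 score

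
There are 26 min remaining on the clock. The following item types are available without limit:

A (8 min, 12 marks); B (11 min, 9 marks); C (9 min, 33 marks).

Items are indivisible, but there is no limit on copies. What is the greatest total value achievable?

78 marks

Best value-per-unit is C at 33/9; filling with it alone gives 2×33 = 66.
Optimal mix: 1×A + 2×C → time 26, value 78.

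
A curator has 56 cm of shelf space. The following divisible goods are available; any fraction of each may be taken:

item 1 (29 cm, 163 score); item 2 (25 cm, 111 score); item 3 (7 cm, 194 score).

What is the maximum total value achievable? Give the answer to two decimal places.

Take in order of value per unit:
- item 3 (194/7 per unit): all 7 → value 194, running total 194.00
- item 1 (163/29 per unit): all 29 → value 163, running total 357.00
- item 2 (111/25 per unit): 20 of 25 → value 20×111/25 = 88.8000, running total 445.80
Total 445.80.

445.80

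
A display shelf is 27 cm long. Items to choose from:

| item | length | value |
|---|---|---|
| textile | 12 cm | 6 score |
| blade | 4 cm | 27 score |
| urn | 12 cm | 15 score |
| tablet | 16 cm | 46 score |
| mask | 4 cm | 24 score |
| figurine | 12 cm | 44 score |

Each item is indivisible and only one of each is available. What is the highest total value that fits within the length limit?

Check high-value combinations within 27 cm:
- blade+tablet+mask: length 4+16+4=24, value 27+46+24=97
- blade+mask+figurine: length 4+4+12=20, value 27+24+44=95
- blade+tablet: length 4+16=20, value 27+46=73
- blade+figurine: length 4+12=16, value 27+44=71
Best: 97 score.

97 score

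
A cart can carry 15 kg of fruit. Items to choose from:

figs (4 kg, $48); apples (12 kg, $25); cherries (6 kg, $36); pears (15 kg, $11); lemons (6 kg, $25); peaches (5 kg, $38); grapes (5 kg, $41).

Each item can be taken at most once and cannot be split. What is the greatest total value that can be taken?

$127

Check high-value combinations within 15 kg:
- figs+peaches+grapes: weight 4+5+5=14, value 48+38+41=127
- figs+cherries+grapes: weight 4+6+5=15, value 48+36+41=125
- figs+cherries+peaches: weight 4+6+5=15, value 48+36+38=122
- figs+lemons+grapes: weight 4+6+5=15, value 48+25+41=114
- figs+lemons+peaches: weight 4+6+5=15, value 48+25+38=111
Best: $127.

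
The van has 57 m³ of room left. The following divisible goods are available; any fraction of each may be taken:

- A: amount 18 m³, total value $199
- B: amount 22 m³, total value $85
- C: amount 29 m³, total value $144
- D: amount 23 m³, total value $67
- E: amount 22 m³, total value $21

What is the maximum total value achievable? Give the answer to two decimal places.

Take in order of value per unit:
- A (199/18 per unit): all 18 → value 199, running total 199.00
- C (144/29 per unit): all 29 → value 144, running total 343.00
- B (85/22 per unit): 10 of 22 → value 10×85/22 = 38.6364, running total 381.64
Total 381.64.

381.64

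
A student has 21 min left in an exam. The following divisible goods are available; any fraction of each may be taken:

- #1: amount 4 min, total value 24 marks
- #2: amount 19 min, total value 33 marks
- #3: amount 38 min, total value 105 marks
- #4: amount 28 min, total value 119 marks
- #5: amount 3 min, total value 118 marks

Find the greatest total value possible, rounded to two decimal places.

Take in order of value per unit:
- #5 (118/3 per unit): all 3 → value 118, running total 118.00
- #1 (24/4 per unit): all 4 → value 24, running total 142.00
- #4 (119/28 per unit): 14 of 28 → value 14×119/28 = 59.5000, running total 201.50
Total 201.50.

201.50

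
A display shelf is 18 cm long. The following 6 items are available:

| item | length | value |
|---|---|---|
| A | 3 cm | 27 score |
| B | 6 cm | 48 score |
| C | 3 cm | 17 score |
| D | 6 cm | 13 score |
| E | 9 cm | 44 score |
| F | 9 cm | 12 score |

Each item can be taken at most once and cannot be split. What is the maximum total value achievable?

119 score

Check high-value combinations within 18 cm:
- A+B+E: length 3+6+9=18, value 27+48+44=119
- B+C+E: length 6+3+9=18, value 48+17+44=109
- A+B+C+D: length 3+6+3+6=18, value 27+48+17+13=105
- A+B+C: length 3+6+3=12, value 27+48+17=92
Best: 119 score.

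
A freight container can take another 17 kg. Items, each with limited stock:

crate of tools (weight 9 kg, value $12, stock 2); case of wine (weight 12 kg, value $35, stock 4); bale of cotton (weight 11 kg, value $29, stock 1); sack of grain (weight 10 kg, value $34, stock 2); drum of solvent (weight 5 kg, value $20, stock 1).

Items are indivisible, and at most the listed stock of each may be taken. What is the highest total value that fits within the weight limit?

Top feasible selections:
- 1×case of wine + 1×drum of solvent: weight 17, value 55
- 1×sack of grain + 1×drum of solvent: weight 15, value 54
- 1×bale of cotton + 1×drum of solvent: weight 16, value 49
Best: $55.

$55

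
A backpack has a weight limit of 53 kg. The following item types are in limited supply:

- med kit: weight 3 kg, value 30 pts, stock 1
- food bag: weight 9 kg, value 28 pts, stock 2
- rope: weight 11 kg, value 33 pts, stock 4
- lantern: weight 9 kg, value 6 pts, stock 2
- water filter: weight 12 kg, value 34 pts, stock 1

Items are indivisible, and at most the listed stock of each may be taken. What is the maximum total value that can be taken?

Top feasible selections:
- 1×med kit + 3×rope + 1×water filter: weight 48, value 163
- 1×med kit + 4×rope: weight 47, value 162
- 1×food bag + 4×rope: weight 53, value 160
- 1×med kit + 2×food bag + 1×rope + 1×lantern + 1×water filter: weight 53, value 159
Best: 163 pts.

163 pts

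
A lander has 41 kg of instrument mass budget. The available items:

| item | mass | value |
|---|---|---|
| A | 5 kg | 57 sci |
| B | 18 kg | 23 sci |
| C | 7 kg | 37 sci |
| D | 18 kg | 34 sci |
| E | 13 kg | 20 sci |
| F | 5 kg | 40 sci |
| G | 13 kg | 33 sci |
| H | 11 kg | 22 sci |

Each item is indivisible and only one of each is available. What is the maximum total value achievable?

Check high-value combinations within 41 kg:
- A+C+F+G+H: mass 5+7+5+13+11=41, value 57+37+40+33+22=189
- A+C+E+F+H: mass 5+7+13+5+11=41, value 57+37+20+40+22=176
- A+C+D+F: mass 5+7+18+5=35, value 57+37+34+40=168
- A+C+F+G: mass 5+7+5+13=30, value 57+37+40+33=167
- A+D+F+G: mass 5+18+5+13=41, value 57+34+40+33=164
Best: 189 sci.

189 sci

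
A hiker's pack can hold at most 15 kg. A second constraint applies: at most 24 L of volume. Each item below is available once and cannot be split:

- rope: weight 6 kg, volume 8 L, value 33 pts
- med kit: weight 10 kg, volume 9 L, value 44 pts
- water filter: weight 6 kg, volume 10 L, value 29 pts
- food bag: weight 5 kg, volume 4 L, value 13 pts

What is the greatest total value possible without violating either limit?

62 pts

Feasible sets respecting both limits:
- rope+water filter: weight 12, volume 18, value 62
- med kit+food bag: weight 15, volume 13, value 57
- rope+food bag: weight 11, volume 12, value 46
Best: 62 pts.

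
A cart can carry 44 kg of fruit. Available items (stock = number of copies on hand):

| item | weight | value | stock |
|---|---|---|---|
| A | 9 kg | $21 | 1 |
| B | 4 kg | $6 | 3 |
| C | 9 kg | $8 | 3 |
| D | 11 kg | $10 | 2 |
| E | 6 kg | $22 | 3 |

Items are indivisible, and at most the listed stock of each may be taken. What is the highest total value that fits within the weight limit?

$107

Top feasible selections:
- 1×A + 2×B + 1×C + 3×E: weight 44, value 107
- 1×A + 3×B + 3×E: weight 39, value 105
- 1×A + 1×B + 1×D + 3×E: weight 42, value 103
Best: $107.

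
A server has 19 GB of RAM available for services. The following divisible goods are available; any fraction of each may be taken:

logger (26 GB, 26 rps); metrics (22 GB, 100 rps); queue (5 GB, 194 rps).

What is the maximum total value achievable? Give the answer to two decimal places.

Take in order of value per unit:
- queue (194/5 per unit): all 5 → value 194, running total 194.00
- metrics (100/22 per unit): 14 of 22 → value 14×100/22 = 63.6364, running total 257.64
Total 257.64.

257.64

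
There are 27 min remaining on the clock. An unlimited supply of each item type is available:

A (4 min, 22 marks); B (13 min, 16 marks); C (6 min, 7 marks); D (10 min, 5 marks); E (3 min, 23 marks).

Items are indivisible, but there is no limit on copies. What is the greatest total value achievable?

Best value-per-unit is E at 23/3, and filling with it alone uses time 9×3=27. No mix of the others beats 9×23 = 207.

207 marks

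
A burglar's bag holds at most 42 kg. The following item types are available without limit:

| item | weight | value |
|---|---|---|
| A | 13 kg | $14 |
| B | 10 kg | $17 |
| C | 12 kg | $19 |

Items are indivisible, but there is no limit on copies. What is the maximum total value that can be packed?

Best value-per-unit is B at 17/10; filling with it alone gives 4×17 = 68.
Optimal mix: 3×B + 1×C → weight 42, value 70.

$70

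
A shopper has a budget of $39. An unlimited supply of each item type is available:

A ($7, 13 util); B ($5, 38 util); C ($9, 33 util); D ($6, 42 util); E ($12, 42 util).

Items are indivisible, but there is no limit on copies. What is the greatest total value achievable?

282 util

Best value-per-unit is B at 38/5; filling with it alone gives 7×38 = 266.
Optimal mix: 3×B + 4×D → cost 39, value 282.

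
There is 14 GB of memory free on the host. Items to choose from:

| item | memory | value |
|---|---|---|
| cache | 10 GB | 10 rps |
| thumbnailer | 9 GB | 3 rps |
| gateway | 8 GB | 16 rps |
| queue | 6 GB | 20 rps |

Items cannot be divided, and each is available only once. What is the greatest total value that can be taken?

This is a 0/1 knapsack; check combinations near the capacity.
- gateway+queue: memory 8+6=14, value 16+20=36
- queue: memory 6, value 20
- gateway: memory 8, value 16
- cache: memory 10, value 10
Best: 36 rps.

36 rps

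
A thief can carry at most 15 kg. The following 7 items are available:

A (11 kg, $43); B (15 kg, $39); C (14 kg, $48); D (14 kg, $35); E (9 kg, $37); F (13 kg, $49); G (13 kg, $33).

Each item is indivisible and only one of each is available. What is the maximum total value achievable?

Check high-value combinations within 15 kg:
- F: weight 13, value 49
- C: weight 14, value 48
- A: weight 11, value 43
- B: weight 15, value 39
- E: weight 9, value 37
Best: $49.

$49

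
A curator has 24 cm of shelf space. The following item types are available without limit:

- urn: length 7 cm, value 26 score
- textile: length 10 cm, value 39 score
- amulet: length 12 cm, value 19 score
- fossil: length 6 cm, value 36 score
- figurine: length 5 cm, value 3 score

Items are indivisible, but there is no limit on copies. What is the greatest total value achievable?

Best value-per-unit is fossil at 36/6, and filling with it alone uses length 4×6=24. No mix of the others beats 4×36 = 144.

144 score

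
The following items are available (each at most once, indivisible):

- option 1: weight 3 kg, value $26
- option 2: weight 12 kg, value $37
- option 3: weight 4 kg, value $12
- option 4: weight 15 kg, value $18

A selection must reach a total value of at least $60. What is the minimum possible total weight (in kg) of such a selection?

Subsets with value ≥ 60, sorted by total weight:
- option 1+option 2: weight 15, value 63
- option 1+option 2+option 3: weight 19, value 75
- option 1+option 2+option 4: weight 30, value 81
- option 2+option 3+option 4: weight 31, value 67
Minimum weight: 15 kg.

15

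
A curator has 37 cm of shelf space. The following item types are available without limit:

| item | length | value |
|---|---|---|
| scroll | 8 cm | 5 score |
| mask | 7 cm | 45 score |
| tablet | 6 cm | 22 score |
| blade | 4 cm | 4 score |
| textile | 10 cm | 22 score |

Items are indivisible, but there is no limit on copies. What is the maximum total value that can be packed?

225 score

Best value-per-unit is mask at 45/7, and filling with it alone uses length 5×7=35. No mix of the others beats 5×45 = 225.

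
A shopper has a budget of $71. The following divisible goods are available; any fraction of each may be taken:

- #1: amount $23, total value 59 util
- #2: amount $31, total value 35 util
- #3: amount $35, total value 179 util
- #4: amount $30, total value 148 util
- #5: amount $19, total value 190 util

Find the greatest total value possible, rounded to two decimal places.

Take in order of value per unit:
- #5 (190/19 per unit): all 19 → value 190, running total 190.00
- #3 (179/35 per unit): all 35 → value 179, running total 369.00
- #4 (148/30 per unit): 17 of 30 → value 17×148/30 = 83.8667, running total 452.87
Total 452.87.

452.87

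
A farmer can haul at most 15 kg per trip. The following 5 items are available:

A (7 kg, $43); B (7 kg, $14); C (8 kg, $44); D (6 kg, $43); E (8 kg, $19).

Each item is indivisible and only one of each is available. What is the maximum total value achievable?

Check high-value combinations within 15 kg:
- C+D: weight 8+6=14, value 44+43=87
- A+C: weight 7+8=15, value 43+44=87
- A+D: weight 7+6=13, value 43+43=86
- D+E: weight 6+8=14, value 43+19=62
Best: $87.

$87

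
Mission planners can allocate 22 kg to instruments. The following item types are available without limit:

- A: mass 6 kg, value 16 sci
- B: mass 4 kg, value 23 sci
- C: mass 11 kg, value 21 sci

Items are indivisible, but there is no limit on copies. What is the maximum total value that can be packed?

115 sci

Best value-per-unit is B at 23/4, and filling with it alone uses mass 5×4=20. No mix of the others beats 5×23 = 115.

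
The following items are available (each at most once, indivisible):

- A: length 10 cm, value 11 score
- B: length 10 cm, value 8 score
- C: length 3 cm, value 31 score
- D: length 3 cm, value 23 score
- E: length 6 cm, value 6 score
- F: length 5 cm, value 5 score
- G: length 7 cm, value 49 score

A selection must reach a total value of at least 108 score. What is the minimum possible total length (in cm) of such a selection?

18

Subsets with value ≥ 108, sorted by total length:
- C+D+F+G: length 18, value 108
- C+D+E+G: length 19, value 109
Minimum length: 18 cm.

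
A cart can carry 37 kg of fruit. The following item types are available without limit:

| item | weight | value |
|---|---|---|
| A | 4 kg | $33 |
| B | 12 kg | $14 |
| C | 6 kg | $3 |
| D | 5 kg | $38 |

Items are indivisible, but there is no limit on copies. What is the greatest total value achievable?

$302

Best value-per-unit is A at 33/4; filling with it alone gives 9×33 = 297.
Optimal mix: 8×A + 1×D → weight 37, value 302.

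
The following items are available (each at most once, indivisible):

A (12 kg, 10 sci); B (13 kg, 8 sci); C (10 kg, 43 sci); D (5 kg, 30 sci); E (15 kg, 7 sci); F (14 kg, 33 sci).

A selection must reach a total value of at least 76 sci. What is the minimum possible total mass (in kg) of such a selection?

24

Subsets with value ≥ 76, sorted by total mass:
- C+F: mass 24, value 76
- A+C+D: mass 27, value 83
- B+C+D: mass 28, value 81
- C+D+F: mass 29, value 106
Minimum mass: 24 kg.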